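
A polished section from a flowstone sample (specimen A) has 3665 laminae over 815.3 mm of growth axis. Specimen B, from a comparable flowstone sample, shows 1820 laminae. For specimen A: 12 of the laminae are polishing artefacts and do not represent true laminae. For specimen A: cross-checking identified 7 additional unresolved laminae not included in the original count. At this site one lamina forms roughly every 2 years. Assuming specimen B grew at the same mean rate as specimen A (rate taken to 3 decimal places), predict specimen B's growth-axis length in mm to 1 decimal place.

Specimen A: true lamina count = 3665 − 12 + 7 = 3660.
Specimen A: 3660 laminae at 2 years each span 3660 × 2 = 7320 years.
A: Mean rate = 815.3 mm / 7320 years ≈ 0.111 mm per year.
Specimen B: multiplying by 2 years per lamina: 1820 × 2 = 3640 years. B's length ≈ 0.111 × 3640 = 404.0 mm.

404.0 mm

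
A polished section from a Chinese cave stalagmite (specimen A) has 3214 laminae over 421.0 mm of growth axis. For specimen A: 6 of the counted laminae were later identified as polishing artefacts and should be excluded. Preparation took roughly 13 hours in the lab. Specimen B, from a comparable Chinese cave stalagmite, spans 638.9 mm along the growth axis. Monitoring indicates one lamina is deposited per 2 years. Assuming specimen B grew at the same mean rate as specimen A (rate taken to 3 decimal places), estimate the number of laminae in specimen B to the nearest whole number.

4840 laminae

Specimen A: correcting the raw count gives 3214 − 6 = 3208 true laminae.
Specimen A: at 2 years per lamina, 3208 × 2 = 6416 years.
A: 421.0 mm over 6416 years gives 421.0 / 6416 ≈ 0.066 mm/yr.
Specimen B: 638.9 mm / 0.066 mm per year = 9680.30 years; at 2 years per lamina that is 9680.30 / 2 ≈ 4840 laminae.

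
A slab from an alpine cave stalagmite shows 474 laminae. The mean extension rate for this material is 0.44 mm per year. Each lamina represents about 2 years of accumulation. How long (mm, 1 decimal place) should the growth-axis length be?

Multiplying by 2 years per lamina: 474 × 2 = 948 years.
Length ≈ 0.44 × 948 = 417.1 mm.

417.1 mm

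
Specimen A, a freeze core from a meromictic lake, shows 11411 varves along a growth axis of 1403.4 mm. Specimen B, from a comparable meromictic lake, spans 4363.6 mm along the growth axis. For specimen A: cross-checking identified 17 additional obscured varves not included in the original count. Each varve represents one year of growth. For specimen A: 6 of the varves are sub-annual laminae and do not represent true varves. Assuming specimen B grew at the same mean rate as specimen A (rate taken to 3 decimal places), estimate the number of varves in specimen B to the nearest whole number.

Specimen A: adjusted count: 11411 − 6 + 17 = 11422 varves.
A: Extension rate ≈ 1403.4 / 11422 = 0.123 mm per year.
Specimen B: 4363.6 mm / 0.123 mm per year = 35476.42 years ≈ 35476 varves.

35476 varves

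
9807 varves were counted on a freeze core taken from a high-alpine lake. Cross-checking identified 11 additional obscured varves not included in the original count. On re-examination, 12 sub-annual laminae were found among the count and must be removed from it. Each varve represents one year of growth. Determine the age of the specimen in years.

Adjusted count: 9807 − 12 + 11 = 9806 varves.
With a one-to-one varve periodicity this is 9806 years.

9806 years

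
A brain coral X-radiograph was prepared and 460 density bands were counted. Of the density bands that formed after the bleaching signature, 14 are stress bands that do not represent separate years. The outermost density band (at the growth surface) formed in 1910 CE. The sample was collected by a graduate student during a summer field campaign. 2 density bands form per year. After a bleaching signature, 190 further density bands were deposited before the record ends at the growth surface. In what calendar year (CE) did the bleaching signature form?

190 density bands formed after the bleaching signature.
Excluding 14 false density bands: 190 − 14 = 176.
176 density bands at 2 per year is 176 / 2 = 88 years.
1910 − 88 = 1822 CE.

1822 CE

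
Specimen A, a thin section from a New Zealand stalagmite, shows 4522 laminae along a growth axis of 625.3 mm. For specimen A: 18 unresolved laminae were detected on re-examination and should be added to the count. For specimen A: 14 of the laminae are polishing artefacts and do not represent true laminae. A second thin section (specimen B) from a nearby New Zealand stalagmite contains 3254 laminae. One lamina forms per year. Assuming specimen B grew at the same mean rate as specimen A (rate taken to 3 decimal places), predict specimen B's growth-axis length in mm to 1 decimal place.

Specimen A: adjusted count: 4522 − 14 + 18 = 4526 laminae.
A: Mean rate = 625.3 mm / 4526 years ≈ 0.138 mm per year.
Length of B = 0.138 × 3254 = 449.1 mm.

449.1 mm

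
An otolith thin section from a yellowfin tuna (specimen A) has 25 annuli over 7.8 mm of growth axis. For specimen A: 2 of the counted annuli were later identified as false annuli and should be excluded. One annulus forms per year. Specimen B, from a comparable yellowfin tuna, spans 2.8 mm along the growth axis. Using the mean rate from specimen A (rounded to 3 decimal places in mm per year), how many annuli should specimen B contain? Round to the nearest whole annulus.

Specimen A: after corrections the count is 25 − 2 = 23 annuli.
A: Extension rate ≈ 7.8 / 23 = 0.339 mm/yr.
B spans 2.8 / 0.339 = 8.26 years ≈ 8 annuli.

8 annuli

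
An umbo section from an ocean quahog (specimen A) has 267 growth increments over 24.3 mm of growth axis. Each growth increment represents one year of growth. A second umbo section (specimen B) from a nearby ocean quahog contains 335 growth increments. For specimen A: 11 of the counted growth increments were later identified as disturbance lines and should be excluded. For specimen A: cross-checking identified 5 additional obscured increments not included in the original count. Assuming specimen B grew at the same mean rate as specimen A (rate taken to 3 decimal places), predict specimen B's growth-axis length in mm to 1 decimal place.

Specimen A: adjusted count: 267 − 11 + 5 = 261 growth increments.
A: Extension rate ≈ 24.3 / 261 = 0.093 mm/year.
For B, 0.093 mm/year × 335 years = 31.2 mm.

31.2 mm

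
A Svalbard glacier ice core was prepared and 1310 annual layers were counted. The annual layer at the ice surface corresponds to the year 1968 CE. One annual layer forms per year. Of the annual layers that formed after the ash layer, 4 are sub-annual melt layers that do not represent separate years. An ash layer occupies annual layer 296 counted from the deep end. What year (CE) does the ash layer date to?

The ash layer sits at annual layer 296 from the deep end, so 1310 − 296 = 1014 annual layers formed after it.
1014 − 4 false = 1010 true annual layers after the ash layer.
1968 − 1010 = 958 CE.

958 CE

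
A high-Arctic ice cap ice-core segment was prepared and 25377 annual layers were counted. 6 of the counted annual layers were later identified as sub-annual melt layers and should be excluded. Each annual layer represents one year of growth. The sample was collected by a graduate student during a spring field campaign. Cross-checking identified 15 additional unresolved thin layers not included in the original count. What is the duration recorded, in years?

True annual layer count = 25377 − 6 + 15 = 25386.
At one annual layer per year, that is 25386 years.

25386 yr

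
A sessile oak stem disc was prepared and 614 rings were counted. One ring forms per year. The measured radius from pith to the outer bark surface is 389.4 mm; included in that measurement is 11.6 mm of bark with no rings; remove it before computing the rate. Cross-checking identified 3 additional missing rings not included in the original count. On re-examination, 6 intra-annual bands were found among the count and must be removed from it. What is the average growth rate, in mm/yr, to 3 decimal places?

True ring count = 614 − 6 + 3 = 611.
Removing the 11.6 mm offcut leaves 389.4 − 11.6 = 377.8 mm.
Mean rate = 377.8 mm / 611 years ≈ 0.618 mm/yr.

0.618 mm/yr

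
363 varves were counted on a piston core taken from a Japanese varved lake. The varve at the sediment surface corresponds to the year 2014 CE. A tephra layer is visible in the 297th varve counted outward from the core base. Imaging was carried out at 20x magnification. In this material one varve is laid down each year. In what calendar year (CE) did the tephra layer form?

Between varve 297 and the sediment surface there are 363 − 297 = 66 varves.
Counting back 66 years from 2014 CE places the tephra layer in 2014 − 66 = 1948 CE.

1948 CE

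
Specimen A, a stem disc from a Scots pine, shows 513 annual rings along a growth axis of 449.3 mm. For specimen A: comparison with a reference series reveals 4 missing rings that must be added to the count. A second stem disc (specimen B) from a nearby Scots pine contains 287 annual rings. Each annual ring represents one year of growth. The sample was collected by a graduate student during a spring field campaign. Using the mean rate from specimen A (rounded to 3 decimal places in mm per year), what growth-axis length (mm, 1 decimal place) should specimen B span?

Specimen A: true annual ring count = 513 + 4 = 517.
A: Mean rate = 449.3 mm / 517 years ≈ 0.869 mm per year.
B's length ≈ 0.869 × 287 = 249.4 mm.

249.4 mm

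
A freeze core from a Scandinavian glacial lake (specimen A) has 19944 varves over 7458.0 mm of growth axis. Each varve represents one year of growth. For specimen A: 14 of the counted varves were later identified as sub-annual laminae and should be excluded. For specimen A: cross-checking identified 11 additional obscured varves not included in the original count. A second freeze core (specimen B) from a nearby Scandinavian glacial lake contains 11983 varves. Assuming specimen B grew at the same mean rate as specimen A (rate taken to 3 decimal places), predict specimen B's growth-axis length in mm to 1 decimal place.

Specimen A: after corrections the count is 19944 − 14 + 11 = 19941 varves.
A: Mean rate = 7458.0 mm / 19941 years ≈ 0.374 mm/year.
Length of B = 0.374 × 11983 = 4481.6 mm.

4481.6 mm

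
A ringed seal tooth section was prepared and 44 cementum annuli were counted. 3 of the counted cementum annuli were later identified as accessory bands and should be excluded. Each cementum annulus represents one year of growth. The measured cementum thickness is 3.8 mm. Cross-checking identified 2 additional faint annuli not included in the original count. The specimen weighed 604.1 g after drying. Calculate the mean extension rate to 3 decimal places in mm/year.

0.088 mm/year

True cementum annulus count = 44 − 3 + 2 = 43.
3.8 mm over 43 years gives 3.8 / 43 ≈ 0.088 mm/year.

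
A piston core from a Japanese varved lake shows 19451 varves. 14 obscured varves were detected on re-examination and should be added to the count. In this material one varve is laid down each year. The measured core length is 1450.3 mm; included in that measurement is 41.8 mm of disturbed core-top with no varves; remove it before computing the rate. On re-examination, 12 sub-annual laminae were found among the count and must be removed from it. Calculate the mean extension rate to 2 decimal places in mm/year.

After corrections the count is 19451 − 12 + 14 = 19453 varves.
The growth record spans 1450.3 − 41.8 = 1408.5 mm.
Extension rate ≈ 1408.5 / 19453 = 0.07 mm/year.

0.07 mm/year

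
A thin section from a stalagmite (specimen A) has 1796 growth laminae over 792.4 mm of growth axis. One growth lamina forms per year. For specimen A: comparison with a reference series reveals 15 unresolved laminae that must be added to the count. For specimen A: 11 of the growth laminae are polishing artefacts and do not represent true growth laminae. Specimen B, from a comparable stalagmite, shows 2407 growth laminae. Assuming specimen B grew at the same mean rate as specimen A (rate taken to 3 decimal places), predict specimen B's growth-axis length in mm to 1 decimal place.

Specimen A: after corrections the count is 1796 − 11 + 15 = 1800 growth laminae.
A: Extension rate ≈ 792.4 / 1800 = 0.440 mm per year.
B's length ≈ 0.440 × 2407 = 1059.1 mm.

1059.1 mm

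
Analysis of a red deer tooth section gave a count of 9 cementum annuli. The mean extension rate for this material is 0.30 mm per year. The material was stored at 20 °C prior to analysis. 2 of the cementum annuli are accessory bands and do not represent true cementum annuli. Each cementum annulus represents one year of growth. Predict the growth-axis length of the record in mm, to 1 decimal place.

After corrections the count is 9 − 2 = 7 cementum annuli.
Length ≈ 0.30 × 7 = 2.1 mm.

2.1 mm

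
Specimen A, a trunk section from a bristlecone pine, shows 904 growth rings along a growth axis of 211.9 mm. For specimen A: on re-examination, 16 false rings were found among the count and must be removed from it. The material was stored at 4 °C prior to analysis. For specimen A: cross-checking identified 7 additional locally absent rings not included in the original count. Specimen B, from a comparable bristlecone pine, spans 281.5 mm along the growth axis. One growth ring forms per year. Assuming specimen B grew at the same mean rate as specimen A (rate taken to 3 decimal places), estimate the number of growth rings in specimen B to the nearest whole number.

1188 growth rings

Specimen A: adjusted count: 904 − 16 + 7 = 895 growth rings.
A: 211.9 mm over 895 years gives 211.9 / 895 ≈ 0.237 mm per year.
For B, 281.5 / 0.237 = 1187.76 years ≈ 1188 growth rings.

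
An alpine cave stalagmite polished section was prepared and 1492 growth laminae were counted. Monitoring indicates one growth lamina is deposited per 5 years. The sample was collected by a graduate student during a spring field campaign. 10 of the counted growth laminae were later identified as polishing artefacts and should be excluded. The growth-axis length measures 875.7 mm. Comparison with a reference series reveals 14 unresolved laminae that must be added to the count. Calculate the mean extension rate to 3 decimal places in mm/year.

Correcting the raw count gives 1492 − 10 + 14 = 1496 true growth laminae.
Multiplying by 5 years per growth lamina: 1496 × 5 = 7480 years.
875.7 mm over 7480 years gives 875.7 / 7480 ≈ 0.117 mm/year.

0.117 mm/year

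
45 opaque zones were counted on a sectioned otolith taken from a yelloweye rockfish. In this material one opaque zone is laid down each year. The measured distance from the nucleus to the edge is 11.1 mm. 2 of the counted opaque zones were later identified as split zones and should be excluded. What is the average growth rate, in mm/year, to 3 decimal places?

True opaque zone count = 45 − 2 = 43.
Extension rate ≈ 11.1 / 43 = 0.258 mm/year.

0.258 mm/year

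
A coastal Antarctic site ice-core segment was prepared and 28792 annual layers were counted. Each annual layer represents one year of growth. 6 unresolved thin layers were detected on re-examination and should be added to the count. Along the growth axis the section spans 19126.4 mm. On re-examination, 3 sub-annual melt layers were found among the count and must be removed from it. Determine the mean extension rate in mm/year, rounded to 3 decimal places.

0.664 mm/year

Adjusted count: 28792 − 3 + 6 = 28795 annual layers.
Mean rate = 19126.4 mm / 28795 years ≈ 0.664 mm/year.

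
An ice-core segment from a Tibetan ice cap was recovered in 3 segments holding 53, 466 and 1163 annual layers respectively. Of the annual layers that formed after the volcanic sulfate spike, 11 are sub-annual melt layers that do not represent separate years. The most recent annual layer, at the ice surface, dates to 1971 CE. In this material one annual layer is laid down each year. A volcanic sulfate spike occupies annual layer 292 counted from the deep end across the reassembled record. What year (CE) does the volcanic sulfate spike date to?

592 CE

Total annual layers = 53 + 466 + 1163 = 1682.
1682 − 292 = 1390 annual layers lie beyond the volcanic sulfate spike toward the ice surface.
Excluding 11 false annual layers: 1390 − 11 = 1379.
1971 − 1379 = 592 CE.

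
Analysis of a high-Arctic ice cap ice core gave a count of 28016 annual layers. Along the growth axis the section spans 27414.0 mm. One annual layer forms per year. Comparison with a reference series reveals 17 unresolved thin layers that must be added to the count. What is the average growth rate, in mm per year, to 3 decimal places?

0.978 mm per year

Correcting the raw count gives 28016 + 17 = 28033 true annual layers.
Extension rate ≈ 27414.0 / 28033 = 0.978 mm per year.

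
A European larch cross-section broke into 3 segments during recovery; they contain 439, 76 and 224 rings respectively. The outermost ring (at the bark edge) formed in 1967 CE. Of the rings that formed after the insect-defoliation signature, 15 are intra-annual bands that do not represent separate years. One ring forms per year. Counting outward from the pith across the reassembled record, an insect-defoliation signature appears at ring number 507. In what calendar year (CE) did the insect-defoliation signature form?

Total rings = 439 + 76 + 224 = 739.
The insect-defoliation signature sits at ring 507 from the pith, so 739 − 507 = 232 rings formed after it.
232 − 15 false = 217 true rings after the insect-defoliation signature.
Counting back 217 years from 1967 CE places the insect-defoliation signature in 1967 − 217 = 1750 CE.

1750 CE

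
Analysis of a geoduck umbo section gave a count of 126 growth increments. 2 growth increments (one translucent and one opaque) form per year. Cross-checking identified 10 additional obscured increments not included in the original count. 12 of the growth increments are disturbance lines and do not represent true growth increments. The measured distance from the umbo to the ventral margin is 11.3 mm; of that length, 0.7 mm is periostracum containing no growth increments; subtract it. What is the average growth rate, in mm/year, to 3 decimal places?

Adjusted count: 126 − 12 + 10 = 124 growth increments.
124 growth increments at 2 per year is 124 / 2 = 62 years.
The growth record spans 11.3 − 0.7 = 10.6 mm.
Extension rate ≈ 10.6 / 62 = 0.171 mm/year.

0.171 mm/year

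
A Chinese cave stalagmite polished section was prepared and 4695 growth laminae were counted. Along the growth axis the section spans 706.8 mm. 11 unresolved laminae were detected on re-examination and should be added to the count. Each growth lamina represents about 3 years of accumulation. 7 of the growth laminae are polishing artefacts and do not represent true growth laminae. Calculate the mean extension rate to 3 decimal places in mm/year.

Adjusted count: 4695 − 7 + 11 = 4699 growth laminae.
Multiplying by 3 years per growth lamina: 4699 × 3 = 14097 years.
706.8 mm over 14097 years gives 706.8 / 14097 ≈ 0.050 mm/year.

0.050 mm/year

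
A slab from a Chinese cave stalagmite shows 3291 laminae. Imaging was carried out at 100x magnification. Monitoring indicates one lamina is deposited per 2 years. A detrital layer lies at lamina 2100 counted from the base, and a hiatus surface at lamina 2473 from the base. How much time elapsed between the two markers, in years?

2473 − 2100 = 373 laminae lie between the two events.
At 2 years per lamina, 373 × 2 = 746 years.

746 years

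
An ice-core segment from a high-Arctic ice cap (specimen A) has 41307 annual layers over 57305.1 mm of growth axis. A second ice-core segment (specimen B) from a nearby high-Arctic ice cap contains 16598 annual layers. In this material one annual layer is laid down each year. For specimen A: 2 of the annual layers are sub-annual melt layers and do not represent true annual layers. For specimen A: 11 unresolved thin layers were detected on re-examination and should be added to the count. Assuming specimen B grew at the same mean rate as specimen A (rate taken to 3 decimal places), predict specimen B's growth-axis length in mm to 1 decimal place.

Specimen A: true annual layer count = 41307 − 2 + 11 = 41316.
A: Extension rate ≈ 57305.1 / 41316 = 1.387 mm/yr.
For B, 1.387 mm/year × 16598 years = 23021.4 mm.

23021.4 mm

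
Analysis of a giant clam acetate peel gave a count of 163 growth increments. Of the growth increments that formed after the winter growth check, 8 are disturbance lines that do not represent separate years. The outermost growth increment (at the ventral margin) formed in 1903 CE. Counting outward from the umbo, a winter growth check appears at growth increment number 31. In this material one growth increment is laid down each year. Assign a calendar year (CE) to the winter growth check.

The winter growth check sits at growth increment 31 from the umbo, so 163 − 31 = 132 growth increments formed after it.
132 − 8 false = 124 true growth increments after the winter growth check.
The growth increment at the ventral margin is 1903 CE, so the winter growth check dates to 1903 − 124 = 1779 CE.

1779 CE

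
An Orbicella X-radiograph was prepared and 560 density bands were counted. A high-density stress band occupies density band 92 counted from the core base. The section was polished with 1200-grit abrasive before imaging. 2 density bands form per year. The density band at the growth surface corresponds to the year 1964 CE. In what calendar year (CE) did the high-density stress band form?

560 − 92 = 468 density bands lie beyond the high-density stress band toward the growth surface.
Dividing by 2 density bands per year: 468 / 2 = 234 years.
1964 − 234 = 1730 CE.

1730 CE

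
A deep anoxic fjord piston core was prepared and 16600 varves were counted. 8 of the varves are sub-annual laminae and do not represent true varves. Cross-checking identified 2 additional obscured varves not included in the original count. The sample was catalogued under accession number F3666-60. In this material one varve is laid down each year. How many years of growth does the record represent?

True varve count = 16600 − 8 + 2 = 16594.
At one varve per year, that is 16594 years.

16594 years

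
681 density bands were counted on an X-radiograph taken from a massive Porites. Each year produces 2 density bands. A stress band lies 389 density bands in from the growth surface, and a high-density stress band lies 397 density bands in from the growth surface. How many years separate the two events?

397 − 389 = 8 density bands lie between the two events.
With 2 density bands per year, 8 / 2 = 4 years.

4 yr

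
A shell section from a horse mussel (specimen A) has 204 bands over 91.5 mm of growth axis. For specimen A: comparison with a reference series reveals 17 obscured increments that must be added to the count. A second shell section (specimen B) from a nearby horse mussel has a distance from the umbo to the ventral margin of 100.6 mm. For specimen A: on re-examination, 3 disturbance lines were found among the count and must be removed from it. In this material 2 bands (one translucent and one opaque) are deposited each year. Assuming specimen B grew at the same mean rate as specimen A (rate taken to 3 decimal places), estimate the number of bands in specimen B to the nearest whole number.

240 bands

Specimen A: true band count = 204 − 3 + 17 = 218.
Specimen A: 218 bands at 2 per year is 218 / 2 = 109 years.
A: 91.5 mm over 109 years gives 91.5 / 109 ≈ 0.839 mm/yr.
B spans 100.6 / 0.839 = 119.90 years; at 2 bands per year that is 119.90 × 2 ≈ 240 bands.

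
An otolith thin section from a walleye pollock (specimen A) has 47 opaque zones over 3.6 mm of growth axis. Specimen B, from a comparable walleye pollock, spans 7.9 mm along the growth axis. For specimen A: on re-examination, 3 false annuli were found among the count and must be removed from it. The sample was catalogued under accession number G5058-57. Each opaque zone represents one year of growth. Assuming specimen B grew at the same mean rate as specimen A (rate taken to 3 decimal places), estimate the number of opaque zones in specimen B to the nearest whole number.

96 opaque zones

Specimen A: correcting the raw count gives 47 − 3 = 44 true opaque zones.
A: 3.6 mm over 44 years gives 3.6 / 44 ≈ 0.082 mm per year.
B spans 7.9 / 0.082 = 96.34 years ≈ 96 opaque zones.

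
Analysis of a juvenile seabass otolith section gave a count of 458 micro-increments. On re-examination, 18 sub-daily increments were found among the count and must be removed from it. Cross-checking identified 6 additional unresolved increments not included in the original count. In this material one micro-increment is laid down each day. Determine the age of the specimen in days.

446 d

After corrections the count is 458 − 18 + 6 = 446 micro-increments.
At one micro-increment per day, that is 446 days.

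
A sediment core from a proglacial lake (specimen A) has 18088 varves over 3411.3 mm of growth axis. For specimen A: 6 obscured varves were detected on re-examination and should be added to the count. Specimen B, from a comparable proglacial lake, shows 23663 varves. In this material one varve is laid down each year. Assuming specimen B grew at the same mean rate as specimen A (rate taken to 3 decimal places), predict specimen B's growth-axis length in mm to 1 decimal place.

4472.3 mm

Specimen A: true varve count = 18088 + 6 = 18094.
A: Mean rate = 3411.3 mm / 18094 years ≈ 0.189 mm per year.
For B, 0.189 mm/year × 23663 years = 4472.3 mm.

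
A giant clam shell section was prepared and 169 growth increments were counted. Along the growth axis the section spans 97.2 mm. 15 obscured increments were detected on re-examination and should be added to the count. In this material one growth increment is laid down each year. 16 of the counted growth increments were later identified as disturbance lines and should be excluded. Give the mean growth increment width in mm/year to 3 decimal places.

Adjusted count: 169 − 16 + 15 = 168 growth increments.
Mean rate = 97.2 mm / 168 years ≈ 0.579 mm/year.

0.579 mm/year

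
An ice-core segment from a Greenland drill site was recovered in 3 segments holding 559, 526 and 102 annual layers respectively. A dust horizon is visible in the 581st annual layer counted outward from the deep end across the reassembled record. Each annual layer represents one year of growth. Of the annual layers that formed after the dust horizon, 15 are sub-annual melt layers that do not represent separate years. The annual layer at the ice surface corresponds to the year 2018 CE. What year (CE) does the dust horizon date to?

Total annual layers = 559 + 526 + 102 = 1187.
The dust horizon sits at annual layer 581 from the deep end, so 1187 − 581 = 606 annual layers formed after it.
606 − 15 false = 591 true annual layers after the dust horizon.
2018 − 591 = 1427 CE.

1427 CE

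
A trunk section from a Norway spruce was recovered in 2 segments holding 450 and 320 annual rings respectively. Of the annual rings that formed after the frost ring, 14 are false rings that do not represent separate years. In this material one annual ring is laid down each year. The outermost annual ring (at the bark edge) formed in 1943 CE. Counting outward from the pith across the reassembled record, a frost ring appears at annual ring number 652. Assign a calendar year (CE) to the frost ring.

1839 CE

Total annual rings = 450 + 320 = 770.
770 − 652 = 118 annual rings lie beyond the frost ring toward the bark edge.
Excluding 14 false annual rings: 118 − 14 = 104.
The annual ring at the bark edge is 1943 CE, so the frost ring dates to 1943 − 104 = 1839 CE.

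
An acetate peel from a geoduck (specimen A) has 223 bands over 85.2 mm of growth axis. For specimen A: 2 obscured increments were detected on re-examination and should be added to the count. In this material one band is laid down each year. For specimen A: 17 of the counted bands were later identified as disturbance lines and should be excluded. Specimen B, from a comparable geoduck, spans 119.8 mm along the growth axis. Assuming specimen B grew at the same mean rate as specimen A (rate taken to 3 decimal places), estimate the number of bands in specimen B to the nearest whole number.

292 bands

Specimen A: adjusted count: 223 − 17 + 2 = 208 bands.
A: 85.2 mm over 208 years gives 85.2 / 208 ≈ 0.410 mm per year.
Specimen B: 119.8 mm / 0.410 mm per year = 292.20 years ≈ 292 bands.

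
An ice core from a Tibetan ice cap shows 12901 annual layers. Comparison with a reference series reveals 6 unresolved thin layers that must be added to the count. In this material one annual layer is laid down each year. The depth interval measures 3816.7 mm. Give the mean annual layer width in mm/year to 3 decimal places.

0.296 mm/year

True annual layer count = 12901 + 6 = 12907.
Extension rate ≈ 3816.7 / 12907 = 0.296 mm/year.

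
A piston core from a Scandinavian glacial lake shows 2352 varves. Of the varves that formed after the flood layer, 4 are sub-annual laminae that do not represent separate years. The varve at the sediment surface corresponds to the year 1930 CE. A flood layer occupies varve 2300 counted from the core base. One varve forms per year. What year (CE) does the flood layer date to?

1882 CE

The flood layer sits at varve 2300 from the core base, so 2352 − 2300 = 52 varves formed after it.
52 − 4 false = 48 true varves after the flood layer.
1930 − 48 = 1882 CE.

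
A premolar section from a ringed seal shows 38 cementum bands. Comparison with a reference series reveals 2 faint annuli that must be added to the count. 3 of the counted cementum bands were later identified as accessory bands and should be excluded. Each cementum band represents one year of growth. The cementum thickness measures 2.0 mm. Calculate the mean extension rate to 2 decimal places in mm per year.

After corrections the count is 38 − 3 + 2 = 37 cementum bands.
Extension rate ≈ 2.0 / 37 = 0.05 mm per year.

0.05 mm per year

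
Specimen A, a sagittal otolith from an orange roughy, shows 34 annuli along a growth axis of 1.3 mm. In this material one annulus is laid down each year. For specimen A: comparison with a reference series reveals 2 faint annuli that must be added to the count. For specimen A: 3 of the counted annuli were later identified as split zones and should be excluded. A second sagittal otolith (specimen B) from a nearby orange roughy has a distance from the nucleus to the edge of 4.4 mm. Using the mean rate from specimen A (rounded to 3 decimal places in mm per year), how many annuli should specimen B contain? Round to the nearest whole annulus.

Specimen A: correcting the raw count gives 34 − 3 + 2 = 33 true annuli.
A: Extension rate ≈ 1.3 / 33 = 0.039 mm/year.
For B, 4.4 / 0.039 = 112.82 years ≈ 113 annuli.

113 annuli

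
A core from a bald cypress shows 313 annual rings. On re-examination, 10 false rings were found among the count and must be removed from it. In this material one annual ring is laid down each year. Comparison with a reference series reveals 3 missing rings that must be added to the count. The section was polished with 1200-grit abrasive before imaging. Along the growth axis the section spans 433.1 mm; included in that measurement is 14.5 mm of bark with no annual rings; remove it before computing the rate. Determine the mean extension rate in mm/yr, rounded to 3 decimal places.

1.368 mm/yr

Adjusted count: 313 − 10 + 3 = 306 annual rings.
Removing the 14.5 mm offcut leaves 433.1 − 14.5 = 418.6 mm.
418.6 mm over 306 years gives 418.6 / 306 ≈ 1.368 mm/yr.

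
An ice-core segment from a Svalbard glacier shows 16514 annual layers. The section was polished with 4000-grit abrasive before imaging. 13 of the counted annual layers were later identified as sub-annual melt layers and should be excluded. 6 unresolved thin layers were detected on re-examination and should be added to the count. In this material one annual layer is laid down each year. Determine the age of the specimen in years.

16507 years

Correcting the raw count gives 16514 − 13 + 6 = 16507 true annual layers.
At one annual layer per year, that is 16507 years.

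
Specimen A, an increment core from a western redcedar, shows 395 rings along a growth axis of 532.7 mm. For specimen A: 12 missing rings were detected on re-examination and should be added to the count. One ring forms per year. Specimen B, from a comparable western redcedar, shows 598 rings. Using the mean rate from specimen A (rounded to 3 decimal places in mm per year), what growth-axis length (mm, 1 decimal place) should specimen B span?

782.8 mm

Specimen A: correcting the raw count gives 395 + 12 = 407 true rings.
A: Mean rate = 532.7 mm / 407 years ≈ 1.309 mm/year.
Length of B = 1.309 × 598 = 782.8 mm.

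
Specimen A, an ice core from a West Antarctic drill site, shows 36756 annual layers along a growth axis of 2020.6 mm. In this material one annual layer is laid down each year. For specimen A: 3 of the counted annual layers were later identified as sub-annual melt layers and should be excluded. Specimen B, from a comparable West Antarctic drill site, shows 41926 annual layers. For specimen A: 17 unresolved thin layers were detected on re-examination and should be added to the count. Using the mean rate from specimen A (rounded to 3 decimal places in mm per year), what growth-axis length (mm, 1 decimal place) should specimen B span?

2305.9 mm

Specimen A: correcting the raw count gives 36756 − 3 + 17 = 36770 true annual layers.
A: Mean rate = 2020.6 mm / 36770 years ≈ 0.055 mm per year.
For B, 0.055 mm/year × 41926 years = 2305.9 mm.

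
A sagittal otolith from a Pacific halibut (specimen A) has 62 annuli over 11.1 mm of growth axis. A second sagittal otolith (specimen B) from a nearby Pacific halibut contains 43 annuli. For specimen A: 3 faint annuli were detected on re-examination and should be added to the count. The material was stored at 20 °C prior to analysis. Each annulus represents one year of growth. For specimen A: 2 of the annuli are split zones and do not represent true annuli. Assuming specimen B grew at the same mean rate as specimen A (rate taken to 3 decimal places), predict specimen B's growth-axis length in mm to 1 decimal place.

7.6 mm

Specimen A: true annulus count = 62 − 2 + 3 = 63.
A: Mean rate = 11.1 mm / 63 years ≈ 0.176 mm/year.
Length of B = 0.176 × 43 = 7.6 mm.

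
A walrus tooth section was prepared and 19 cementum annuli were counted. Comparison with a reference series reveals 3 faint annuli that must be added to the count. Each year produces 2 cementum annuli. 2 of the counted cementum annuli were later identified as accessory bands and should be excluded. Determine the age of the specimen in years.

Correcting the raw count gives 19 − 2 + 3 = 20 true cementum annuli.
Dividing by 2 cementum annuli per year: 20 / 2 = 10 years.

10 years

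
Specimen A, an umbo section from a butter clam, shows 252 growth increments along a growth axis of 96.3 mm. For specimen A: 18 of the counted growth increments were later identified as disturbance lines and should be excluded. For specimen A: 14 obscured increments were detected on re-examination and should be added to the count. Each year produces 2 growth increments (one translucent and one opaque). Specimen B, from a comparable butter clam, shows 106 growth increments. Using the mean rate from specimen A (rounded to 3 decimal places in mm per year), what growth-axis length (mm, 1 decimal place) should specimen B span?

41.2 mm

Specimen A: after corrections the count is 252 − 18 + 14 = 248 growth increments.
Specimen A: dividing by 2 growth increments per year: 248 / 2 = 124 years.
A: Mean rate = 96.3 mm / 124 years ≈ 0.777 mm/yr.
Specimen B: 106 growth increments at 2 per year is 106 / 2 = 53 years. Length of B = 0.777 × 53 = 41.2 mm.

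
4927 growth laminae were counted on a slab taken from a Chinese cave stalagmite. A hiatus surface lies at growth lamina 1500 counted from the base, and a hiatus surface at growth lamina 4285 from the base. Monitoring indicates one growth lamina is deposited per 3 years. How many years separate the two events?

Separation: 4285 − 1500 = 2785 growth laminae.
Multiplying by 3 years per growth lamina: 2785 × 3 = 8355 years.

8355 years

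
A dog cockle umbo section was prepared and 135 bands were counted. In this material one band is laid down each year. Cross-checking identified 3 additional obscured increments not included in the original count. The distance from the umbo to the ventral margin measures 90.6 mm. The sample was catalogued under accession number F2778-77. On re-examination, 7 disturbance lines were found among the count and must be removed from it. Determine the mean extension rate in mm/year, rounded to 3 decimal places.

Correcting the raw count gives 135 − 7 + 3 = 131 true bands.
Mean rate = 90.6 mm / 131 years ≈ 0.692 mm/year.

0.692 mm/year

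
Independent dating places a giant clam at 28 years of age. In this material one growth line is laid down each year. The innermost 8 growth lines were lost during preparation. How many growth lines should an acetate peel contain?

One growth line per year gives 28 growth lines over 28 years.
28 − 8 missed = 20 growth lines expected in the prepared section.

20 growth lines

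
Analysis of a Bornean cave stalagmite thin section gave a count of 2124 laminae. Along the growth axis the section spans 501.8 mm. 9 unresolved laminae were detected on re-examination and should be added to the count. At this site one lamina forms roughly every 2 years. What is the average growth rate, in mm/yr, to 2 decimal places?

0.12 mm/yr

Adjusted count: 2124 + 9 = 2133 laminae.
2133 laminae at 2 years each span 2133 × 2 = 4266 years.
Mean rate = 501.8 mm / 4266 years ≈ 0.12 mm/yr.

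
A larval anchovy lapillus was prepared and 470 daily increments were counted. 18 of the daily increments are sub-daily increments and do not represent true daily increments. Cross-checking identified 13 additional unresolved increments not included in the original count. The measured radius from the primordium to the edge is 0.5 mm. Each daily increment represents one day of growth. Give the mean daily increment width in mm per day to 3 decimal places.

0.001 mm per day

After corrections the count is 470 − 18 + 13 = 465 daily increments.
Extension rate ≈ 0.5 / 465 = 0.001 mm per day.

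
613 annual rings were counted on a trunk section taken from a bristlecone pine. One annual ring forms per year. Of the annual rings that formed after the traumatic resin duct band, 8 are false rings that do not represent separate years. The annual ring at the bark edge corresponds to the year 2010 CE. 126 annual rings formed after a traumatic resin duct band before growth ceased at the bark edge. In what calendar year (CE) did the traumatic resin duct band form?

1892 CE

126 annual rings formed after the traumatic resin duct band.
Excluding 8 false annual rings: 126 − 8 = 118.
2010 − 118 = 1892 CE.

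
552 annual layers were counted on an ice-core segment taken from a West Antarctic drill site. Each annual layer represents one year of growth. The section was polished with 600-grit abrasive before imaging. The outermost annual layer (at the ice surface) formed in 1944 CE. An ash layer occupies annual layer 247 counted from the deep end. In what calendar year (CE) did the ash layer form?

Between annual layer 247 and the ice surface there are 552 − 247 = 305 annual layers.
1944 − 305 = 1639 CE.

1639 CE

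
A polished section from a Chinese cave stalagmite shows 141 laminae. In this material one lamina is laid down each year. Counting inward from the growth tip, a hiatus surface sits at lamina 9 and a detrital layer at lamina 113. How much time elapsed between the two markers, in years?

Separation: 113 − 9 = 104 laminae.
One lamina per year makes the interval 104 years.

104 years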